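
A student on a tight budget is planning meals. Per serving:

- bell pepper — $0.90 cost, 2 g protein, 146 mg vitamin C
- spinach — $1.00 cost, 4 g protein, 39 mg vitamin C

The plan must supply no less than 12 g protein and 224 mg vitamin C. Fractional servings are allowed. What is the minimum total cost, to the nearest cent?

With two linear requirements the optimum uses one or two foods; enumerate the corners.
bell pepper only: max(12/2, 224/146) = 6 servings → $5.40.
spinach only: max(12/4, 224/39) = 5.744 servings → $5.74.
bell pepper + spinach with both tight: 0.8458 servings and 2.577 servings → $3.34.
Cheapest feasible corner: $3.34.

$3.34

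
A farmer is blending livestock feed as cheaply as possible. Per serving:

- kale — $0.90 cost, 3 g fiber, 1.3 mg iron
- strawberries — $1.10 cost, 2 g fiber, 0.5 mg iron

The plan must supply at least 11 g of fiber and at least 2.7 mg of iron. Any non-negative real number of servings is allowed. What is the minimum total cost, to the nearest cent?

The cheapest plan sits at a corner of the feasible region — with two constraints it uses at most two foods.
kale only: max(11/3, 2.7/1.3) = 3.667 servings → $3.30.
strawberries only: max(11/2, 2.7/0.5) = 5.5 servings → $6.05.
kale + strawberries: intersection lies outside the first quadrant.
The minimum over all feasible corners is $3.30.

$3.30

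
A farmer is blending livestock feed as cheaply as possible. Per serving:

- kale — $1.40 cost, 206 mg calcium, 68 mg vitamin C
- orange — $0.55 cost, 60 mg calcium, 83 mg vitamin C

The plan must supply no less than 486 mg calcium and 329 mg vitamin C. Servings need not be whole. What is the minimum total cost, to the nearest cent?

Check every corner: each single food scaled to meet both minima, and each pair solved so both constraints bind.
kale only: max(486/206, 329/68) = 4.838 servings → $6.77.
orange only: max(486/60, 329/83) = 8.1 servings → $4.46.
kale + orange with both tight: 1.582 servings and 2.668 servings → $3.68.
Cheapest feasible corner: $3.68.

$3.68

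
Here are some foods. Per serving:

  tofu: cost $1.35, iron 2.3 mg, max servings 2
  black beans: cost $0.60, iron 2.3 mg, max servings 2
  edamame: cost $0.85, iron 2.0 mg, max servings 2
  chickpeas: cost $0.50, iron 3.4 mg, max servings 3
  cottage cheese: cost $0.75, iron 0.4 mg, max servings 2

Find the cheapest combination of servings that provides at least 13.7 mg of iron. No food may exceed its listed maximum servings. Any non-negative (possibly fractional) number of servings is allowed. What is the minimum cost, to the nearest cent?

$2.41

Cost per mg of iron: chickpeas $0.1471, black beans $0.2609, edamame $0.4250, tofu $0.5870, cottage cheese $1.8750.
Take 3 servings of chickpeas: +10.2 mg iron for $1.50 (total $1.50, still need 3.5 mg).
Take 1.522 servings of black beans: +3.5 mg iron for $0.91 (total $2.41, still need 0.0 mg).
Filling from the cheapest source first is optimal under one linear minimum: $2.41.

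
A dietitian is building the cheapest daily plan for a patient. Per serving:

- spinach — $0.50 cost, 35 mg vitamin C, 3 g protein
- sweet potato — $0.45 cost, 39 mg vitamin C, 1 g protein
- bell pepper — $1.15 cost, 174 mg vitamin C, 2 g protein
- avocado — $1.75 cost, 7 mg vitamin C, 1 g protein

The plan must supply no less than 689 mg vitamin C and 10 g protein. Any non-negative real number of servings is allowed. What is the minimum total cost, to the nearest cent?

$4.77

Minimising a linear cost over {vitamin C ≥ 689, protein ≥ 10, servings ≥ 0} — the optimum is at a vertex, using one or two foods.
spinach only: max(689/35, 10/3) = 19.69 servings → $9.84.
sweet potato only: max(689/39, 10/1) = 17.67 servings → $7.95.
bell pepper only: max(689/174, 10/2) = 5 servings → $5.75.
avocado only: max(689/7, 10/1) = 98.43 servings → $172.25.
spinach + sweet potato: the both-tight solution has a negative serving — not a feasible corner.
spinach + bell pepper with both tight: 0.8009 servings and 3.799 servings → $4.77.
spinach + avocado: intersection lies outside the first quadrant.
sweet potato + bell pepper with both tight: 3.771 servings and 3.115 servings → $5.28.
sweet potato + avocado: intersection lies outside the first quadrant.
bell pepper + avocado with both tight: 3.869 servings and 2.263 servings → $8.41.
The minimum over all feasible corners is $4.77.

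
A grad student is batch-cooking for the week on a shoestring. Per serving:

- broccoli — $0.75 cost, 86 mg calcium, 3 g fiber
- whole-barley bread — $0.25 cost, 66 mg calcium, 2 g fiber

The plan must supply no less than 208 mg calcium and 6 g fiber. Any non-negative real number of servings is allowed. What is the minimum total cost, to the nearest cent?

$0.79

Compare the cost at each extreme point of the feasible region.
broccoli only: max(208/86, 6/3) = 2.419 servings → $1.81.
whole-barley bread only: max(208/66, 6/2) = 3.152 servings → $0.79.
broccoli + whole-barley bread with both targets exact would need a negative amount; discard.
The minimum over all feasible corners is $0.79.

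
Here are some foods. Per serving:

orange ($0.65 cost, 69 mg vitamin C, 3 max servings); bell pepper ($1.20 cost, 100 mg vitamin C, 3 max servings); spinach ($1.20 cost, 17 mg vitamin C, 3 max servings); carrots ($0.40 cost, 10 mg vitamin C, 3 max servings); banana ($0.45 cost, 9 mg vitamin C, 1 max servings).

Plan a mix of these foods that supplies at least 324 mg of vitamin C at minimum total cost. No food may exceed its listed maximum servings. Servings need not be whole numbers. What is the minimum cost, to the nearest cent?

$3.35

Cost per mg of vitamin C: orange $0.0094, bell pepper $0.0120, carrots $0.0400, banana $0.0500, spinach $0.0706.
Take 3 servings of orange: +207.0 mg vitamin C for $1.95 (total $1.95, still need 117.0 mg).
Take 1.17 servings of bell pepper: +117.0 mg vitamin C for $1.40 (total $3.35, still need 0.0 mg).
Filling from the cheapest source first is optimal under one linear minimum: $3.35.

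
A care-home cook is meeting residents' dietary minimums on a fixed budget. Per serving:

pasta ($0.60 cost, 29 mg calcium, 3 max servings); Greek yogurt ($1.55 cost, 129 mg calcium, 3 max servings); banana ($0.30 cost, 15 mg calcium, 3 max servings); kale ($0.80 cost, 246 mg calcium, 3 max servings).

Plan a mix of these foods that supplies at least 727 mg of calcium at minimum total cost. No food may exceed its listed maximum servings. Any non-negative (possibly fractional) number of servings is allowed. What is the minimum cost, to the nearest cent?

$2.36

Cost per mg of calcium: kale $0.0033, Greek yogurt $0.0120, banana $0.0200, pasta $0.0207.
Take 2.955 servings of kale: +727.0 mg calcium for $2.36 (total $2.36, still need 0.0 mg).
Filling from the cheapest source first is optimal under one linear minimum: $2.36.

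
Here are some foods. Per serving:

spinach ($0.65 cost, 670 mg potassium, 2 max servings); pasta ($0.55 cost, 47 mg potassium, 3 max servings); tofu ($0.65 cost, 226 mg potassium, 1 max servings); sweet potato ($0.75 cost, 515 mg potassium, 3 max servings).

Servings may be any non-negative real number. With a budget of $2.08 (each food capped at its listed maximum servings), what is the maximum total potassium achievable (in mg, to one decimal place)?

1875.6 mg

Potassium per dollar: spinach 1031, sweet potato 686.7, tofu 347.7, pasta 85.45.
Take 2 servings of spinach: spends $1.30, +1340.0 mg potassium (running total 1340.0 mg).
Take 1.04 servings of sweet potato: spends $0.78, +535.6 mg potassium (running total 1875.6 mg).
Filling greedily by potassium-per-dollar is optimal for one linear limit, giving 1875.6 mg.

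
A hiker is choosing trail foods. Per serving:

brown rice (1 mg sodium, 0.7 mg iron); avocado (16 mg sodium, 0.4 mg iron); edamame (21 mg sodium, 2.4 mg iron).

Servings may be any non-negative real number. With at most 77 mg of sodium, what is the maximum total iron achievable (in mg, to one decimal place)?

53.9 mg

Iron per mg sodium: brown rice 0.7, edamame 0.1143, avocado 0.025.
With no serving limits, spend the whole sodium allowance on brown rice: 77 mg / 1 mg × 0.7 mg = 53.9 mg.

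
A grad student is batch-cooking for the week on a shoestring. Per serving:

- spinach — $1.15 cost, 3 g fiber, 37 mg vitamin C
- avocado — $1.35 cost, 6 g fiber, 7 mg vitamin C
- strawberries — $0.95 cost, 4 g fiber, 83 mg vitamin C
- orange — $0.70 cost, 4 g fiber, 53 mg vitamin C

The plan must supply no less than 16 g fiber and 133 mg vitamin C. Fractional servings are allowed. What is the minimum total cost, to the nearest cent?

$2.80

The cheapest plan sits at a corner of the feasible region — with two constraints it uses at most two foods.
spinach only: max(16/3, 133/37) = 5.333 servings → $6.13.
avocado only: max(16/6, 133/7) = 19 servings → $25.65.
strawberries only: max(16/4, 133/83) = 4 servings → $3.80.
orange only: max(16/4, 133/53) = 4 servings → $2.80.
spinach + avocado with both tight: 3.413 servings and 0.9602 servings → $5.22.
spinach + strawberries: intersection lies outside the first quadrant.
spinach + orange: the both-tight solution has a negative serving — not a feasible corner.
avocado + strawberries with both tight: 1.694 servings and 1.46 servings → $3.67.
avocado + orange with both tight: 1.09 servings and 2.366 servings → $3.13.
strawberries + orange: the both-tight solution has a negative serving — not a feasible corner.
Cheapest feasible corner: $2.80.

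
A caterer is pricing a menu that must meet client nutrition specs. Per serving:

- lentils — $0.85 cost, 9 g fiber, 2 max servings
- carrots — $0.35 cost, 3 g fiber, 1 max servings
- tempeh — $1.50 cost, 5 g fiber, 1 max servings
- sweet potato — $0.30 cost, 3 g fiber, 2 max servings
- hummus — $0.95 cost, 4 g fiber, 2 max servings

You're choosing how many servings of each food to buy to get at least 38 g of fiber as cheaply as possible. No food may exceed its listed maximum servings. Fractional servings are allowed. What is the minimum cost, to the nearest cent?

$5.45

Cost per g of fiber: lentils $0.0944, sweet potato $0.1000, carrots $0.1167, hummus $0.2375, tempeh $0.3000.
Take 2 servings of lentils: +18.0 g fiber for $1.70 (total $1.70, still need 20.0 g).
Take 2 servings of sweet potato: +6.0 g fiber for $0.60 (total $2.30, still need 14.0 g).
Take 1 serving of carrots: +3.0 g fiber for $0.35 (total $2.65, still need 11.0 g).
Take 2 servings of hummus: +8.0 g fiber for $1.90 (total $4.55, still need 3.0 g).
Take 0.6 servings of tempeh: +3.0 g fiber for $0.90 (total $5.45, still need 0.0 g).
Greedy by cheapest-per-g is optimal for a single linear constraint, so the minimum cost is $5.45.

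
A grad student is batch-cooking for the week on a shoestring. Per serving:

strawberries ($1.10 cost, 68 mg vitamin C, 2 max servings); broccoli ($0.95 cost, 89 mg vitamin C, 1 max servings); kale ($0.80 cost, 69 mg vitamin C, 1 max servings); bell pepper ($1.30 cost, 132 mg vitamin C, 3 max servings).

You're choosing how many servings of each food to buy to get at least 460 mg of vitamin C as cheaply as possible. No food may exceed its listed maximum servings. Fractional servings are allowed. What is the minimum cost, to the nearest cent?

$4.58

Cost per mg of vitamin C: bell pepper $0.0098, broccoli $0.0107, kale $0.0116, strawberries $0.0162.
Take 3 servings of bell pepper: +396.0 mg vitamin C for $3.90 (total $3.90, still need 64.0 mg).
Take 0.7191 servings of broccoli: +64.0 mg vitamin C for $0.68 (total $4.58, still need 0.0 mg).
Greedy by cheapest-per-mg is optimal for a single linear constraint, so the minimum cost is $4.58.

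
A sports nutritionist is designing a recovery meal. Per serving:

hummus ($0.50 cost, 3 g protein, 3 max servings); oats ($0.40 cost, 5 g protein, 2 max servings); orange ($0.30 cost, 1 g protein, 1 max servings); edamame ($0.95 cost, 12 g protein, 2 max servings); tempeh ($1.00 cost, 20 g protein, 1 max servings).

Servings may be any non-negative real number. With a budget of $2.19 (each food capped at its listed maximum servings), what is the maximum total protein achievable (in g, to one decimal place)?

35.0 g

Protein per dollar: tempeh 20, edamame 12.63, oats 12.5, hummus 6, orange 3.333.
Take 1 serving of tempeh: spends $1.00, +20.0 g protein (running total 20.0 g).
Take 1.253 servings of edamame: spends $1.19, +15.0 g protein (running total 35.0 g).
Filling greedily by protein-per-dollar is optimal for one linear limit, giving 35.0 g.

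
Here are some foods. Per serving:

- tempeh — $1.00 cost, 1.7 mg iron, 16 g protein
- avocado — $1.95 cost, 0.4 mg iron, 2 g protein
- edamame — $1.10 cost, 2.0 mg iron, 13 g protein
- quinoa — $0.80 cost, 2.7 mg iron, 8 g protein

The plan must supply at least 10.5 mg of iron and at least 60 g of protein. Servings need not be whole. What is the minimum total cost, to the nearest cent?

With two linear requirements the optimum uses one or two foods; enumerate the corners.
tempeh only: max(10.5/1.7, 60/16) = 6.176 servings → $6.18.
avocado only: max(10.5/0.4, 60/2) = 30 servings → $58.50.
edamame only: max(10.5/2.0, 60/13) = 5.25 servings → $5.78.
quinoa only: max(10.5/2.7, 60/8) = 7.5 servings → $6.00.
tempeh + avocado with both tight: 1 serving and 22 servings → $43.90.
tempeh + edamame: the both-tight solution has a negative serving — not a feasible corner.
tempeh + quinoa with both tight: 2.635 servings and 2.23 servings → $4.42.
avocado + edamame with both tight: 13.75 servings and 2.5 servings → $29.56.
avocado + quinoa: intersection lies outside the first quadrant.
edamame + quinoa with both tight: 4.084 servings and 0.8639 servings → $5.18.
The minimum over all feasible corners is $4.42.

$4.42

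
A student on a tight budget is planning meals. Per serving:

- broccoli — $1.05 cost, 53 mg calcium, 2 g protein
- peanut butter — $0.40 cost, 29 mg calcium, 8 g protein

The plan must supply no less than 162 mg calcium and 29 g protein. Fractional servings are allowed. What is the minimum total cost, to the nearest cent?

$2.23

Check every corner: each single food scaled to meet both minima, and each pair solved so both constraints bind.
broccoli only: max(162/53, 29/2) = 14.5 servings → $15.22.
peanut butter only: max(162/29, 29/8) = 5.586 servings → $2.23.
broccoli + peanut butter with both tight: 1.243 servings and 3.314 servings → $2.63.
The minimum over all feasible corners is $2.23.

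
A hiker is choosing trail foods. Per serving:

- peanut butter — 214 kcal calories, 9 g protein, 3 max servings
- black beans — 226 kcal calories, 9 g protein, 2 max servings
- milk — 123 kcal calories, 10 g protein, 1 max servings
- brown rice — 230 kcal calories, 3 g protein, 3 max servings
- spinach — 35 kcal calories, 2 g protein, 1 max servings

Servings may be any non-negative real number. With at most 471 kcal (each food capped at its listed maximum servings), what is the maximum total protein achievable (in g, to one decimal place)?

Protein per kcal: milk 0.0813, spinach 0.05714, peanut butter 0.04206, black beans 0.03982, brown rice 0.01304.
Take 1 serving of milk: uses 123 kcal, +10.0 g protein (running total 10.0 g).
Take 1 serving of spinach: uses 35 kcal, +2.0 g protein (running total 12.0 g).
Take 1.463 servings of peanut butter: uses 313 kcal, +13.2 g protein (running total 25.2 g).
Greedy by best ratio exhausts the calories allowance optimally: 25.2 g.

25.2 g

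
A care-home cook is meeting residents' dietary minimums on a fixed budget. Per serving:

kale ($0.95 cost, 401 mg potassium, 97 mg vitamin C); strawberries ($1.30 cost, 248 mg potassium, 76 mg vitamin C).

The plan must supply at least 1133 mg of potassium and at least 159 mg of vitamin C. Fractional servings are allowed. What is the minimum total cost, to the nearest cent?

$2.68

For a min-cost LP with two ≥-constraints, a basic feasible solution has at most two positive variables.
kale only: max(1133/401, 159/97) = 2.825 servings → $2.68.
strawberries only: max(1133/248, 159/76) = 4.569 servings → $5.94.
kale + strawberries with both targets exact would need a negative amount; discard.
Cheapest feasible corner: $2.68.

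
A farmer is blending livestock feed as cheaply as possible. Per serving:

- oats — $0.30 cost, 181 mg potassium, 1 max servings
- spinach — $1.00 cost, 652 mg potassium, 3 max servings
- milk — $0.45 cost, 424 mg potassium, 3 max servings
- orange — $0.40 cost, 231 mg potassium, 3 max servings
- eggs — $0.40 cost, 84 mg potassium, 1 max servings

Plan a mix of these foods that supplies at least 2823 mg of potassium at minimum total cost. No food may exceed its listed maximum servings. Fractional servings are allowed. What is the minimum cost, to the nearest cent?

$3.73

Cost per mg of potassium: milk $0.0011, spinach $0.0015, oats $0.0017, orange $0.0017, eggs $0.0048.
Take 3 servings of milk: +1272.0 mg potassium for $1.35 (total $1.35, still need 1551.0 mg).
Take 2.379 servings of spinach: +1551.0 mg potassium for $2.38 (total $3.73, still need 0.0 mg).
Filling from the cheapest source first is optimal under one linear minimum: $3.73.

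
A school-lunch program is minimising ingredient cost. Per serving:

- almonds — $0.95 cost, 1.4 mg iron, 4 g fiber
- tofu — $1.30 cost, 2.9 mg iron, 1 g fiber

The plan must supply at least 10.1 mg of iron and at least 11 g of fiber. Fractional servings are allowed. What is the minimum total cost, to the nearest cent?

$5.22

The cheapest plan sits at a corner of the feasible region — with two constraints it uses at most two foods.
almonds only: max(10.1/1.4, 11/4) = 7.214 servings → $6.85.
tofu only: max(10.1/2.9, 11/1) = 11 servings → $14.30.
almonds + tofu with both tight: 2.137 servings and 2.451 servings → $5.22.
The minimum over all feasible corners is $5.22.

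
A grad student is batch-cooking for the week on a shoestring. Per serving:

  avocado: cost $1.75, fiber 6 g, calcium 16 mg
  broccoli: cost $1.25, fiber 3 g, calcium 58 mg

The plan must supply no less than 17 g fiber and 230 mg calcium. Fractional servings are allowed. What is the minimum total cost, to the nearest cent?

$6.34

Minimising a linear cost over {fiber ≥ 17, calcium ≥ 230, servings ≥ 0} — the optimum is at a vertex, using one or two foods.
avocado only: max(17/6, 230/16) = 14.38 servings → $25.16.
broccoli only: max(17/3, 230/58) = 5.667 servings → $7.08.
avocado + broccoli with both tight: 0.9867 servings and 3.693 servings → $6.34.
So the least-cost plan costs $6.34.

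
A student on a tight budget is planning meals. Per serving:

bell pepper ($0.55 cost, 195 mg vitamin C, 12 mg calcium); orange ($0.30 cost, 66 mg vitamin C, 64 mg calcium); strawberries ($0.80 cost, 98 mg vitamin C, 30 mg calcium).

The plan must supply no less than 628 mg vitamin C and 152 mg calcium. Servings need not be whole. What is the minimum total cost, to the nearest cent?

$1.99

bell pepper only: max(628/195, 152/12) = 12.67 servings → $6.97.
orange only: max(628/66, 152/64) = 9.515 servings → $2.85.
strawberries only: max(628/98, 152/30) = 6.408 servings → $5.13.
bell pepper + orange with both tight: 2.58 servings and 1.891 servings → $1.99.
bell pepper + strawberries with both tight: 0.8438 servings and 4.729 servings → $4.25.
orange + strawberries: intersection lies outside the first quadrant.
Cheapest feasible corner: $1.99.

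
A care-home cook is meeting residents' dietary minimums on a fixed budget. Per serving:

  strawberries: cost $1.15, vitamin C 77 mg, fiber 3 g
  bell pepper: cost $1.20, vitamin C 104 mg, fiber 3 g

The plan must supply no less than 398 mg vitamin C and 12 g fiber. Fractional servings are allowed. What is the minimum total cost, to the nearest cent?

$4.77

Compare the cost at each extreme point of the feasible region.
strawberries only: max(398/77, 12/3) = 5.169 servings → $5.94.
bell pepper only: max(398/104, 12/3) = 4 servings → $4.80.
strawberries + bell pepper with both tight: 0.6667 servings and 3.333 servings → $4.77.
The minimum over all feasible corners is $4.77.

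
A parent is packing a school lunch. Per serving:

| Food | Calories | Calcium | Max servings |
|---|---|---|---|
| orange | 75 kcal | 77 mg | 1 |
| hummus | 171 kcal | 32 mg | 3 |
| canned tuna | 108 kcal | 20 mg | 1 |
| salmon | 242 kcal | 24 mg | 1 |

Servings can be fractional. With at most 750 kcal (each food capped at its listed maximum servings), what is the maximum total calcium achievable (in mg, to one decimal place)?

198.4 mg

Calcium per kcal: orange 1.027, hummus 0.1871, canned tuna 0.1852, salmon 0.09917.
Take 1 serving of orange: uses 75 kcal, +77.0 mg calcium (running total 77.0 mg).
Take 3 servings of hummus: uses 513 kcal, +96.0 mg calcium (running total 173.0 mg).
Take 1 serving of canned tuna: uses 108 kcal, +20.0 mg calcium (running total 193.0 mg).
Take 0.2231 servings of salmon: uses 54 kcal, +5.4 mg calcium (running total 198.4 mg).
Filling greedily by calcium-per-kcal is optimal for one linear limit, giving 198.4 mg.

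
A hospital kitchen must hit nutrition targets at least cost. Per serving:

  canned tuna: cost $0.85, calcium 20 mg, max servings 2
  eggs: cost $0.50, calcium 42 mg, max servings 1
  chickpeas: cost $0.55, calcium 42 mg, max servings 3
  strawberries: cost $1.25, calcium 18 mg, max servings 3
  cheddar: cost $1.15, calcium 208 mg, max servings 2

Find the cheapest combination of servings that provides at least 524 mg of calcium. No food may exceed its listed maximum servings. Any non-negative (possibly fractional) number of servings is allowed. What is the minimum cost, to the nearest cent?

$3.66

Cost per mg of calcium: cheddar $0.0055, eggs $0.0119, chickpeas $0.0131, canned tuna $0.0425, strawberries $0.0694.
Take 2 servings of cheddar: +416.0 mg calcium for $2.30 (total $2.30, still need 108.0 mg).
Take 1 serving of eggs: +42.0 mg calcium for $0.50 (total $2.80, still need 66.0 mg).
Take 1.571 servings of chickpeas: +66.0 mg calcium for $0.86 (total $3.66, still need 0.0 mg).
Filling from the cheapest source first is optimal under one linear minimum: $3.66.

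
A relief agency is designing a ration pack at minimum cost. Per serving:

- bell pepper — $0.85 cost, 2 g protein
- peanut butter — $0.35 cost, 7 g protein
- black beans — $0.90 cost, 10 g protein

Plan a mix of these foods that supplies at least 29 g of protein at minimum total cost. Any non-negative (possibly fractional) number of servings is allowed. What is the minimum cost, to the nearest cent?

Cost per g of protein: peanut butter $0.0500, black beans $0.0900, bell pepper $0.4250.
With no serving limits, use only peanut butter: 29 g / 7 g = 4.143 servings × $0.35 = $1.45.

$1.45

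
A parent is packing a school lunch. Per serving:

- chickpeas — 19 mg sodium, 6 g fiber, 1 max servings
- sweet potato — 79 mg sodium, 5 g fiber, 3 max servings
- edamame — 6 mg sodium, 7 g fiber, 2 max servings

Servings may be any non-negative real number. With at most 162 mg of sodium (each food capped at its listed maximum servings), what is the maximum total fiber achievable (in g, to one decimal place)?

Fiber per mg sodium: edamame 1.167, chickpeas 0.3158, sweet potato 0.06329.
Take 2 servings of edamame: uses 12 mg sodium, +14.0 g fiber (running total 14.0 g).
Take 1 serving of chickpeas: uses 19 mg sodium, +6.0 g fiber (running total 20.0 g).
Take 1.658 servings of sweet potato: uses 131 mg sodium, +8.3 g fiber (running total 28.3 g).
Filling greedily by fiber-per-mg sodium is optimal for one linear limit, giving 28.3 g.

28.3 g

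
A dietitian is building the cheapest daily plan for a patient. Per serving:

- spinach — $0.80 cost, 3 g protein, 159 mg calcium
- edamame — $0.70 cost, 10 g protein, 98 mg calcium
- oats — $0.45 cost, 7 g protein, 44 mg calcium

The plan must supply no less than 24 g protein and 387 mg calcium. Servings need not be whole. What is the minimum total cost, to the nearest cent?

$2.37

A basic optimal solution has at most two foods positive. Try each food alone and each pair with both targets met exactly.
spinach only: max(24/3, 387/159) = 8 servings → $6.40.
edamame only: max(24/10, 387/98) = 3.949 servings → $2.76.
oats only: max(24/7, 387/44) = 8.795 servings → $3.96.
spinach + edamame with both tight: 1.171 servings and 2.049 servings → $2.37.
spinach + oats with both tight: 1.685 servings and 2.706 servings → $2.57.
edamame + oats with both targets exact would need a negative amount; discard.
So the least-cost plan costs $2.37.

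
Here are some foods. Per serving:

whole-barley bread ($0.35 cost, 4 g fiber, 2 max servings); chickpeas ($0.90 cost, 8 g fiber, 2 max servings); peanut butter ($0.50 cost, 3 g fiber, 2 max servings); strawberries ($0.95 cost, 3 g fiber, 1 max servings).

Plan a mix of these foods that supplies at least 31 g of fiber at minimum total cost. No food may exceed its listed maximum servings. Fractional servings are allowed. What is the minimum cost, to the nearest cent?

$3.82

Cost per g of fiber: whole-barley bread $0.0875, chickpeas $0.1125, peanut butter $0.1667, strawberries $0.3167.
Take 2 servings of whole-barley bread: +8.0 g fiber for $0.70 (total $0.70, still need 23.0 g).
Take 2 servings of chickpeas: +16.0 g fiber for $1.80 (total $2.50, still need 7.0 g).
Take 2 servings of peanut butter: +6.0 g fiber for $1.00 (total $3.50, still need 1.0 g).
Take 0.3333 servings of strawberries: +1.0 g fiber for $0.32 (total $3.82, still need 0.0 g).
Filling from the cheapest source first is optimal under one linear minimum: $3.82.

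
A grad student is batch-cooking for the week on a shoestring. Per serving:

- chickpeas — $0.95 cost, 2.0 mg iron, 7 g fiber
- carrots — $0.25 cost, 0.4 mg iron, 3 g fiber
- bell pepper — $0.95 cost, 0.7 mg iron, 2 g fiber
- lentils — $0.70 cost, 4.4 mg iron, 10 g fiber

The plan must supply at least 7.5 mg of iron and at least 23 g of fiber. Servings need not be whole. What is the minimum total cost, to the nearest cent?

$1.61

Check every corner: each single food scaled to meet both minima, and each pair solved so both constraints bind.
chickpeas only: max(7.5/2.0, 23/7) = 3.75 servings → $3.56.
carrots only: max(7.5/0.4, 23/3) = 18.75 servings → $4.69.
bell pepper only: max(7.5/0.7, 23/2) = 11.5 servings → $10.93.
lentils only: max(7.5/4.4, 23/10) = 2.3 servings → $1.61.
chickpeas + carrots: the both-tight solution has a negative serving — not a feasible corner.
chickpeas + bell pepper with both tight: 1.222 servings and 7.222 servings → $8.02.
chickpeas + lentils with both tight: 2.426 servings and 0.6019 servings → $2.73.
carrots + bell pepper with both tight: 0.8462 servings and 10.23 servings → $9.93.
carrots + lentils with both tight: 2.848 servings and 1.446 servings → $1.72.
bell pepper + lentils: the both-tight solution has a negative serving — not a feasible corner.
So the least-cost plan costs $1.61.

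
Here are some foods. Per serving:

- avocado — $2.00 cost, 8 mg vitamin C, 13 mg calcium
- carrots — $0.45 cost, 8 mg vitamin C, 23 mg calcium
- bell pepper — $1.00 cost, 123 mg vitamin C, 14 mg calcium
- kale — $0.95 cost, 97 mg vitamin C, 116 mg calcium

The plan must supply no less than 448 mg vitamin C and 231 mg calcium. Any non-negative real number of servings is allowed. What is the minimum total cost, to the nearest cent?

$3.92

avocado only: max(448/8, 231/13) = 56 servings → $112.00.
carrots only: max(448/8, 231/23) = 56 servings → $25.20.
bell pepper only: max(448/123, 231/14) = 16.5 servings → $16.50.
kale only: max(448/97, 231/116) = 4.619 servings → $4.39.
avocado + carrots with both targets exact would need a negative amount; discard.
avocado + bell pepper with both tight: 14.89 servings and 2.674 servings → $32.45.
avocado + kale with both targets exact would need a negative amount; discard.
carrots + bell pepper with both tight: 8.149 servings and 3.112 servings → $6.78.
carrots + kale: intersection lies outside the first quadrant.
bell pepper + kale with both tight: 2.29 servings and 1.715 servings → $3.92.
The minimum over all feasible corners is $3.92.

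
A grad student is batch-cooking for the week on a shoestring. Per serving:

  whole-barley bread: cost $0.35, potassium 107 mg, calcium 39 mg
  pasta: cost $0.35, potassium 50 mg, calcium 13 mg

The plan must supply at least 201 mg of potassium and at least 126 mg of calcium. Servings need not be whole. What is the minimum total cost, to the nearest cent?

Check every corner: each single food scaled to meet both minima, and each pair solved so both constraints bind.
whole-barley bread only: max(201/107, 126/39) = 3.231 servings → $1.13.
pasta only: max(201/50, 126/13) = 9.692 servings → $3.39.
whole-barley bread + pasta: intersection lies outside the first quadrant.
Cheapest feasible corner: $1.13.

$1.13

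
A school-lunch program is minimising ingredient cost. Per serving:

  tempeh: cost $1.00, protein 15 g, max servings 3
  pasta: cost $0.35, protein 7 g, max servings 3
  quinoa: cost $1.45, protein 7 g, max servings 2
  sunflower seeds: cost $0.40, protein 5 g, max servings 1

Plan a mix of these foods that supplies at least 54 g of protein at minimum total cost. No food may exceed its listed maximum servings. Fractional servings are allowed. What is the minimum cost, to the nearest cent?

$3.25

Cost per g of protein: pasta $0.0500, tempeh $0.0667, sunflower seeds $0.0800, quinoa $0.2071.
Take 3 servings of pasta: +21.0 g protein for $1.05 (total $1.05, still need 33.0 g).
Take 2.2 servings of tempeh: +33.0 g protein for $2.20 (total $3.25, still need 0.0 g).
Greedy by cheapest-per-g is optimal for a single linear constraint, so the minimum cost is $3.25.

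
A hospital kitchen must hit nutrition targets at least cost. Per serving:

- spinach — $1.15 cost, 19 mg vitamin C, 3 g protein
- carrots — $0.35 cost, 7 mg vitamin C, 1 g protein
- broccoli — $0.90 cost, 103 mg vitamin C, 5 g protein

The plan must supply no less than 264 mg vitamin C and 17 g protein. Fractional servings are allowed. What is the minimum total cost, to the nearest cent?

$3.06

This is a tiny linear program; its minimum lies at a vertex of the feasible set. List the vertices and price them.
spinach only: max(264/19, 17/3) = 13.89 servings → $15.98.
carrots only: max(264/7, 17/1) = 37.71 servings → $13.20.
broccoli only: max(264/103, 17/5) = 3.4 servings → $3.06.
spinach + carrots with both targets exact would need a negative amount; discard.
spinach + broccoli with both tight: 2.014 servings and 2.192 servings → $4.29.
carrots + broccoli with both tight: 6.338 servings and 2.132 servings → $4.14.
The minimum over all feasible corners is $3.06.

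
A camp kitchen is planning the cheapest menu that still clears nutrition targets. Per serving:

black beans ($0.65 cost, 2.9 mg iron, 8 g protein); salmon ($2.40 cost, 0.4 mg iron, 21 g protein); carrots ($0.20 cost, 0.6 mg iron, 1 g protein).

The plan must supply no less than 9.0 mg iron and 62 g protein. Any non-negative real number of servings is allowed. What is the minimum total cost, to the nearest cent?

Compare the cost at each extreme point of the feasible region.
black beans only: max(9.0/2.9, 62/8) = 7.75 servings → $5.04.
salmon only: max(9.0/0.4, 62/21) = 22.5 servings → $54.00.
carrots only: max(9.0/0.6, 62/1) = 62 servings → $12.40.
black beans + salmon with both tight: 2.846 servings and 1.868 servings → $6.33.
black beans + carrots: intersection lies outside the first quadrant.
salmon + carrots with both tight: 2.311 servings and 13.46 servings → $8.24.
Cheapest feasible corner: $5.04.

$5.04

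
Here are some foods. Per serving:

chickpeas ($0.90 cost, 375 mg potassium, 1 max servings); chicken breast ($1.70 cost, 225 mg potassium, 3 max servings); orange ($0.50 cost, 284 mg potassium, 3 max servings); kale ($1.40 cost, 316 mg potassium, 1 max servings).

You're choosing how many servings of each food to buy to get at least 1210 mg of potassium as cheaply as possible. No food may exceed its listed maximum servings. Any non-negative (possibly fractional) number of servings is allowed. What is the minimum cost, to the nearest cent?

Cost per mg of potassium: orange $0.0018, chickpeas $0.0024, kale $0.0044, chicken breast $0.0076.
Take 3 servings of orange: +852.0 mg potassium for $1.50 (total $1.50, still need 358.0 mg).
Take 0.9547 servings of chickpeas: +358.0 mg potassium for $0.86 (total $2.36, still need 0.0 mg).
Greedy by cheapest-per-mg is optimal for a single linear constraint, so the minimum cost is $2.36.

$2.36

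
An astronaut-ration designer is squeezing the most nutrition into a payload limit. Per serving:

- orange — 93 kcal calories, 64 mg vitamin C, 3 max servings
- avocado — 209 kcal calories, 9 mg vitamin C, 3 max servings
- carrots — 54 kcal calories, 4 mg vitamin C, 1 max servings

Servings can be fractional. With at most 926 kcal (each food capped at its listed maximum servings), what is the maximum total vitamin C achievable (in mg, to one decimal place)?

221.5 mg

Vitamin C per kcal: orange 0.6882, carrots 0.07407, avocado 0.04306.
Take 3 servings of orange: uses 279 kcal, +192.0 mg vitamin C (running total 192.0 mg).
Take 1 serving of carrots: uses 54 kcal, +4.0 mg vitamin C (running total 196.0 mg).
Take 2.837 servings of avocado: uses 593 kcal, +25.5 mg vitamin C (running total 221.5 mg).
Greedy by best ratio exhausts the calories allowance optimally: 221.5 mg.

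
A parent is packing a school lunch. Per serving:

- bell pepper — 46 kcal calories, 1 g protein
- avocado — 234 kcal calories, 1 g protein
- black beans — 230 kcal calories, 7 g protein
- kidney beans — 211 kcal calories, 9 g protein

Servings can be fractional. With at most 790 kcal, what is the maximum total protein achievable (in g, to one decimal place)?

Protein per kcal: kidney beans 0.04265, black beans 0.03043, bell pepper 0.02174, avocado 0.004274.
With no serving limits, spend the whole calories allowance on kidney beans: 790 kcal / 211 kcal × 9 g = 33.7 g.

33.7 g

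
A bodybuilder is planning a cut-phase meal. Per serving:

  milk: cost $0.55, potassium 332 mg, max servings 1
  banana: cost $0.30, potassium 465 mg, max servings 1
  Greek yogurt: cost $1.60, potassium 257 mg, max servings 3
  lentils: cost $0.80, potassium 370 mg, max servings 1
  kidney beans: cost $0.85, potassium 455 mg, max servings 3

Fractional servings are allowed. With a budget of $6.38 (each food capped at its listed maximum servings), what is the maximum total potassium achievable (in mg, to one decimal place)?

2882.2 mg

Potassium per dollar: banana 1550, milk 603.6, kidney beans 535.3, lentils 462.5, Greek yogurt 160.6.
Take 1 serving of banana: spends $0.30, +465.0 mg potassium (running total 465.0 mg).
Take 1 serving of milk: spends $0.55, +332.0 mg potassium (running total 797.0 mg).
Take 3 servings of kidney beans: spends $2.55, +1365.0 mg potassium (running total 2162.0 mg).
Take 1 serving of lentils: spends $0.80, +370.0 mg potassium (running total 2532.0 mg).
Take 1.363 servings of Greek yogurt: spends $2.18, +350.2 mg potassium (running total 2882.2 mg).
Filling greedily by potassium-per-dollar is optimal for one linear limit, giving 2882.2 mg.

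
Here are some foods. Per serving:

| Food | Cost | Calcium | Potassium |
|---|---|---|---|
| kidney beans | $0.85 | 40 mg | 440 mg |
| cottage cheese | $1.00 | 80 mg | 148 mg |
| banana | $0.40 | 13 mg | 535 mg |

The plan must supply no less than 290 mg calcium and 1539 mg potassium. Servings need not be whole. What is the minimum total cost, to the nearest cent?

$4.09

For a min-cost LP with two ≥-constraints, a basic feasible solution has at most two positive variables.
kidney beans only: max(290/40, 1539/440) = 7.25 servings → $6.16.
cottage cheese only: max(290/80, 1539/148) = 10.4 servings → $10.40.
banana only: max(290/13, 1539/535) = 22.31 servings → $8.92.
kidney beans + cottage cheese with both tight: 2.739 servings and 2.255 servings → $4.58.
kidney beans + banana with both targets exact would need a negative amount; discard.
cottage cheese + banana with both tight: 3.306 servings and 1.962 servings → $4.09.
So the least-cost plan costs $4.09.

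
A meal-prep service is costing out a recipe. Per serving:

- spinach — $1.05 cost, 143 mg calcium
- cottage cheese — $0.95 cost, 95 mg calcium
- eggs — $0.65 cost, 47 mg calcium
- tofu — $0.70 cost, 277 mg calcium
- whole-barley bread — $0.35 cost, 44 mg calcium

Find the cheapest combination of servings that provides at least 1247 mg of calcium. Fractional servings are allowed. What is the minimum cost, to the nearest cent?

Cost per mg of calcium: tofu $0.0025, spinach $0.0073, whole-barley bread $0.0080, cottage cheese $0.0100, eggs $0.0138.
With no serving limits, use only tofu: 1247 mg / 277 mg = 4.502 servings × $0.70 = $3.15.

$3.15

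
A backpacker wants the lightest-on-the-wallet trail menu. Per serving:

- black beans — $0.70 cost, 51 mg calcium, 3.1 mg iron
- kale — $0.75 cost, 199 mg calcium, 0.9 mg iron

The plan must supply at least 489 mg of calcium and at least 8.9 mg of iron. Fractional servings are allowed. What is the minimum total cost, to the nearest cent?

black beans only: max(489/51, 8.9/3.1) = 9.588 servings → $6.71.
kale only: max(489/199, 8.9/0.9) = 9.889 servings → $7.42.
black beans + kale with both tight: 2.331 servings and 1.86 servings → $3.03.
Cheapest feasible corner: $3.03.

$3.03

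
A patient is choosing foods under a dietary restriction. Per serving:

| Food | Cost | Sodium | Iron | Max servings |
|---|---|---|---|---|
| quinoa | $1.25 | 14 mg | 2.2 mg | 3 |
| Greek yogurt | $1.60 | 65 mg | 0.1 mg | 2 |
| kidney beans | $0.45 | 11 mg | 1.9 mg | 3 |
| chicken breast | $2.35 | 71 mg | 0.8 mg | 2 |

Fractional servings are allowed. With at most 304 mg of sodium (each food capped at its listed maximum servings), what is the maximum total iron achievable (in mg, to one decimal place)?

Iron per mg sodium: kidney beans 0.1727, quinoa 0.1571, chicken breast 0.01127, Greek yogurt 0.001538.
Take 3 servings of kidney beans: uses 33 mg sodium, +5.7 mg iron (running total 5.7 mg).
Take 3 servings of quinoa: uses 42 mg sodium, +6.6 mg iron (running total 12.3 mg).
Take 2 servings of chicken breast: uses 142 mg sodium, +1.6 mg iron (running total 13.9 mg).
Take 1.338 servings of Greek yogurt: uses 87 mg sodium, +0.1 mg iron (running total 14.0 mg).
Filling greedily by iron-per-mg sodium is optimal for one linear limit, giving 14.0 mg.

14.0 mg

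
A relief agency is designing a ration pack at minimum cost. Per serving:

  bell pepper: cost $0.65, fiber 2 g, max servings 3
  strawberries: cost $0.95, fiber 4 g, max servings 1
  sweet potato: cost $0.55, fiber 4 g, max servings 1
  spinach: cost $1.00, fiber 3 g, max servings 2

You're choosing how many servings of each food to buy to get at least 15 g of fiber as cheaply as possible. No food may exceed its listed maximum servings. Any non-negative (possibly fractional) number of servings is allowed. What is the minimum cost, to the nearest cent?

Cost per g of fiber: sweet potato $0.1375, strawberries $0.2375, bell pepper $0.3250, spinach $0.3333.
Take 1 serving of sweet potato: +4.0 g fiber for $0.55 (total $0.55, still need 11.0 g).
Take 1 serving of strawberries: +4.0 g fiber for $0.95 (total $1.50, still need 7.0 g).
Take 3 servings of bell pepper: +6.0 g fiber for $1.95 (total $3.45, still need 1.0 g).
Take 0.3333 servings of spinach: +1.0 g fiber for $0.33 (total $3.78, still need 0.0 g).
Filling from the cheapest source first is optimal under one linear minimum: $3.78.

$3.78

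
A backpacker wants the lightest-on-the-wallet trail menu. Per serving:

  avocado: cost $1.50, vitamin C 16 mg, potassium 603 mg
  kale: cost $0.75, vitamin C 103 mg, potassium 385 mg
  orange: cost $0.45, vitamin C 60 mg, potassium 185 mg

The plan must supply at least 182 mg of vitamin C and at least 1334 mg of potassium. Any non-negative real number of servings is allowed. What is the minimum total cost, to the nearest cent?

avocado only: max(182/16, 1334/603) = 11.38 servings → $17.06.
kale only: max(182/103, 1334/385) = 3.465 servings → $2.60.
orange only: max(182/60, 1334/185) = 7.211 servings → $3.24.
avocado + kale with both tight: 1.203 servings and 1.58 servings → $2.99.
avocado + orange with both tight: 1.396 servings and 2.661 servings → $3.29.
kale + orange: the both-tight solution has a negative serving — not a feasible corner.
The minimum over all feasible corners is $2.60.

$2.60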